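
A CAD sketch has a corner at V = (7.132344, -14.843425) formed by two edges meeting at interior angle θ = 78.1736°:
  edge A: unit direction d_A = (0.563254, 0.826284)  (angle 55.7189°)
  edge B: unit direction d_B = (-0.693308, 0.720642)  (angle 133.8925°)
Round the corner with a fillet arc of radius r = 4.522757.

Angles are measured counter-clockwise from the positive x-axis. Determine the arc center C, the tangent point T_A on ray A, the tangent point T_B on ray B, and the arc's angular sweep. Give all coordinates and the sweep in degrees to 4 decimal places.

bisector direction at 94.8057° = (-0.083777,0.996485)
center distance |VC| = r/sin(θ/2) = 4.522757/sin(39.0868°) = 7.173320
C = V + |VC|·bis = (6.5314,-7.6953)
T_A = V + ((C−V)·d_A)·d_A = V + 5.5679·d_A = (10.2685,-10.2428)
T_B = V + ((C−V)·d_B)·d_B = V + 5.5679·d_B = (3.2721,-10.8310)
sweep = 180° − θ = 101.8264°

center=(6.5314,-7.6953) T_A=(10.2685,-10.2428) T_B=(3.2721,-10.8310) sweep=101.8264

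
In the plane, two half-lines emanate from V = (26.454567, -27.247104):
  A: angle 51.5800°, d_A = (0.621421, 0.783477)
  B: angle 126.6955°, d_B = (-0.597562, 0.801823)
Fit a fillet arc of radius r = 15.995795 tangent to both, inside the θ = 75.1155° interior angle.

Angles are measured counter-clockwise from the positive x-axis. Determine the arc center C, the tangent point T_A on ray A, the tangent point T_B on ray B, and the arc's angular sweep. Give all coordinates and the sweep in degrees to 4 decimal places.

bisector direction at 89.1377° = (0.015049,0.999887)
center distance |VC| = r/sin(θ/2) = 15.995795/sin(37.5577°) = 26.241510
C = V + |VC|·bis = (26.8495,-1.0086)
T_A = V + ((C−V)·d_A)·d_A = V + 20.8027·d_A = (39.3818,-10.9487)
T_B = V + ((C−V)·d_B)·d_B = V + 20.8027·d_B = (14.0237,-10.5670)
sweep = 180° − θ = 104.8845°

center=(26.8495,-1.0086) T_A=(39.3818,-10.9487) T_B=(14.0237,-10.5670) sweep=104.8845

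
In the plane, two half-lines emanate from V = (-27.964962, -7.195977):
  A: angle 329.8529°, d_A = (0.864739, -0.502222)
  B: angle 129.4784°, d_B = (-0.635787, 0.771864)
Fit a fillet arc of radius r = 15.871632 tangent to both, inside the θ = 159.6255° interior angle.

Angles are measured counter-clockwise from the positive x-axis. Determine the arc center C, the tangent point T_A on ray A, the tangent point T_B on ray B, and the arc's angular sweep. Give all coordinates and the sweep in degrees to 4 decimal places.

bisector direction at 49.6657° = (0.647247,0.762280)
center distance |VC| = r/sin(θ/2) = 15.871632/sin(79.8127°) = 16.125856
C = V + |VC|·bis = (-17.5276,5.0964)
T_A = V + ((C−V)·d_A)·d_A = V + 2.8521·d_A = (-25.4986,-8.6284)
T_B = V + ((C−V)·d_B)·d_B = V + 2.8521·d_B = (-29.7783,-4.9945)
sweep = 180° − θ = 20.3745°

center=(-17.5276,5.0964) T_A=(-25.4986,-8.6284) T_B=(-29.7783,-4.9945) sweep=20.3745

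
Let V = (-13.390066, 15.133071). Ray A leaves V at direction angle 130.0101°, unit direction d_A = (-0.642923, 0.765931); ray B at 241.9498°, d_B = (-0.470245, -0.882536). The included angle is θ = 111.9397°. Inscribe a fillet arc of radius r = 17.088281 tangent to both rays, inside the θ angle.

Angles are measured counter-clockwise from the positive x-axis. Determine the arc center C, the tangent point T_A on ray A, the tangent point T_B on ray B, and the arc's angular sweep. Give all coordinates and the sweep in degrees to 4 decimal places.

bisector direction at 185.9800° = (-0.994558,-0.104180)
center distance |VC| = r/sin(θ/2) = 17.088281/sin(55.9699°) = 20.619513
C = V + |VC|·bis = (-33.8974,12.9849)
T_A = V + ((C−V)·d_A)·d_A = V + 11.5393·d_A = (-20.8089,23.9714)
T_B = V + ((C−V)·d_B)·d_B = V + 11.5393·d_B = (-18.8164,4.9492)
sweep = 180° − θ = 68.0603°

center=(-33.8974,12.9849) T_A=(-20.8089,23.9714) T_B=(-18.8164,4.9492) sweep=68.0603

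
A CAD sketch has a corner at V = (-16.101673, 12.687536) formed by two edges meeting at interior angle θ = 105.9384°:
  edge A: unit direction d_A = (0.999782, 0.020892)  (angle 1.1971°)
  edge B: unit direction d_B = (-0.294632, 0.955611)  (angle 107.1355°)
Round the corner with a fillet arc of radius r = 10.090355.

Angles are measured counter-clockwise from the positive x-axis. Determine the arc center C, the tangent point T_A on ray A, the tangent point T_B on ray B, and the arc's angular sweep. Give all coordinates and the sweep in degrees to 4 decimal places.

bisector direction at 54.1663° = (0.585435,0.810720)
center distance |VC| = r/sin(θ/2) = 10.090355/sin(52.9692°) = 12.639615
C = V + |VC|·bis = (-8.7020,22.9347)
T_A = V + ((C−V)·d_A)·d_A = V + 7.6121·d_A = (-8.4912,12.8466)
T_B = V + ((C−V)·d_B)·d_B = V + 7.6121·d_B = (-18.3445,19.9618)
sweep = 180° − θ = 74.0616°

center=(-8.7020,22.9347) T_A=(-8.4912,12.8466) T_B=(-18.3445,19.9618) sweep=74.0616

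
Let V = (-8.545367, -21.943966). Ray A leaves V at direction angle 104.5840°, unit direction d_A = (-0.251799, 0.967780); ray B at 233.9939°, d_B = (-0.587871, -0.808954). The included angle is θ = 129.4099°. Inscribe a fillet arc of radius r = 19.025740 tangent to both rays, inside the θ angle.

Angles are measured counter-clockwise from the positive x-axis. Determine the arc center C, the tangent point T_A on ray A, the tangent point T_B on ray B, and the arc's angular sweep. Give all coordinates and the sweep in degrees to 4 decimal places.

bisector direction at 169.2890° = (-0.982577,0.185856)
center distance |VC| = r/sin(θ/2) = 19.025740/sin(64.7049°) = 21.043392
C = V + |VC|·bis = (-29.2221,-18.0329)
T_A = V + ((C−V)·d_A)·d_A = V + 8.9914·d_A = (-10.8094,-13.2423)
T_B = V + ((C−V)·d_B)·d_B = V + 8.9914·d_B = (-13.8312,-29.2176)
sweep = 180° − θ = 50.5901°

center=(-29.2221,-18.0329) T_A=(-10.8094,-13.2423) T_B=(-13.8312,-29.2176) sweep=50.5901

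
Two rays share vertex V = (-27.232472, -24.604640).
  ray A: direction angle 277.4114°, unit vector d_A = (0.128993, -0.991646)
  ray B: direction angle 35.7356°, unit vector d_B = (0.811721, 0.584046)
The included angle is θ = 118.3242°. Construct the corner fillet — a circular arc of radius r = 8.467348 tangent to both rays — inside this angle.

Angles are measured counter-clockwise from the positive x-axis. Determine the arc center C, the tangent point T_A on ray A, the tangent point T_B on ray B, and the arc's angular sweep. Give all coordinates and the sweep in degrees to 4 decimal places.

center=(-18.1838,-28.5253) T_A=(-26.5804,-29.6176) T_B=(-23.1291,-21.6522) sweep=61.6758

bisector direction at 336.5735° = (0.917571,-0.397572)
center distance |VC| = r/sin(θ/2) = 8.467348/sin(59.1621°) = 9.861566
C = V + |VC|·bis = (-18.1838,-28.5253)
T_A = V + ((C−V)·d_A)·d_A = V + 5.0551·d_A = (-26.5804,-29.6176)
T_B = V + ((C−V)·d_B)·d_B = V + 5.0551·d_B = (-23.1291,-21.6522)
sweep = 180° − θ = 61.6758°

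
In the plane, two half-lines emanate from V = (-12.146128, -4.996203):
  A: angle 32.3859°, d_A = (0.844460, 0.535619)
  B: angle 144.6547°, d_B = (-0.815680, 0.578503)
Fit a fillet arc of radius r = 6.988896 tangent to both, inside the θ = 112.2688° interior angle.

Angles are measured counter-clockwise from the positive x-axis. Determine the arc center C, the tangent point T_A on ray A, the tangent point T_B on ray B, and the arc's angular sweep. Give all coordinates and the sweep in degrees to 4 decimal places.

bisector direction at 88.5203° = (0.025823,0.999667)
center distance |VC| = r/sin(θ/2) = 6.988896/sin(56.1344°) = 8.416838
C = V + |VC|·bis = (-11.9288,3.4178)
T_A = V + ((C−V)·d_A)·d_A = V + 4.6903·d_A = (-8.1854,-2.4840)
T_B = V + ((C−V)·d_B)·d_B = V + 4.6903·d_B = (-15.9719,-2.2829)
sweep = 180° − θ = 67.7312°

center=(-11.9288,3.4178) T_A=(-8.1854,-2.4840) T_B=(-15.9719,-2.2829) sweep=67.7312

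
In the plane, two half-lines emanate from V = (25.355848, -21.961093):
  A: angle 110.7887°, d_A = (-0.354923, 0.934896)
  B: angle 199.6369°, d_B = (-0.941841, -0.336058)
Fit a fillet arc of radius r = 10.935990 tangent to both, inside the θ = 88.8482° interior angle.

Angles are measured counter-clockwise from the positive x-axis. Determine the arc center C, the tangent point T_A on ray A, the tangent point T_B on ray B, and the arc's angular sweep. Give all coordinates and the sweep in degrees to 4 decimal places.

center=(11.1716,-15.4109) T_A=(21.3956,-11.5295) T_B=(14.8467,-25.7109) sweep=91.1518

bisector direction at 155.2128° = (-0.907871,0.419249)
center distance |VC| = r/sin(θ/2) = 10.935990/sin(44.4241°) = 15.623651
C = V + |VC|·bis = (11.1716,-15.4109)
T_A = V + ((C−V)·d_A)·d_A = V + 11.1581·d_A = (21.3956,-11.5295)
T_B = V + ((C−V)·d_B)·d_B = V + 11.1581·d_B = (14.8467,-25.7109)
sweep = 180° − θ = 91.1518°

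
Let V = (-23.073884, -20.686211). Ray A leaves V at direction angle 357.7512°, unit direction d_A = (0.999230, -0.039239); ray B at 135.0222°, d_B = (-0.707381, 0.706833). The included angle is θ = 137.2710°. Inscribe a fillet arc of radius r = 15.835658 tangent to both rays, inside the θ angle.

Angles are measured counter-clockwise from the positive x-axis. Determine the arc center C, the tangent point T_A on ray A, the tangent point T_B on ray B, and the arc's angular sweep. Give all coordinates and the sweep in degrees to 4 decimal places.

bisector direction at 66.3867° = (0.400562,0.916270)
center distance |VC| = r/sin(θ/2) = 15.835658/sin(68.6355°) = 17.004154
C = V + |VC|·bis = (-16.2627,-5.1058)
T_A = V + ((C−V)·d_A)·d_A = V + 6.1946·d_A = (-16.8840,-20.9293)
T_B = V + ((C−V)·d_B)·d_B = V + 6.1946·d_B = (-27.4558,-16.3077)
sweep = 180° − θ = 42.7290°

center=(-16.2627,-5.1058) T_A=(-16.8840,-20.9293) T_B=(-27.4558,-16.3077) sweep=42.7290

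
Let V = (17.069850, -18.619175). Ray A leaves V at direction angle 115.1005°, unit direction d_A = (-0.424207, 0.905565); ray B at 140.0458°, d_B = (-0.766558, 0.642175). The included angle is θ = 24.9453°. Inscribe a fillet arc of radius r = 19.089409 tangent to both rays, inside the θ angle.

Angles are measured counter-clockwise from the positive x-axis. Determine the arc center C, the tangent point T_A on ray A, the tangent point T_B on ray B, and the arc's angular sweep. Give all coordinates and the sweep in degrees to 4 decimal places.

bisector direction at 127.5732° = (-0.609774,0.792575)
center distance |VC| = r/sin(θ/2) = 19.089409/sin(12.4726°) = 88.387714
C = V + |VC|·bis = (-36.8267,51.4348)
T_A = V + ((C−V)·d_A)·d_A = V + 86.3017·d_A = (-19.5400,59.5326)
T_B = V + ((C−V)·d_B)·d_B = V + 86.3017·d_B = (-49.0854,36.8016)
sweep = 180° − θ = 155.0547°

center=(-36.8267,51.4348) T_A=(-19.5400,59.5326) T_B=(-49.0854,36.8016) sweep=155.0547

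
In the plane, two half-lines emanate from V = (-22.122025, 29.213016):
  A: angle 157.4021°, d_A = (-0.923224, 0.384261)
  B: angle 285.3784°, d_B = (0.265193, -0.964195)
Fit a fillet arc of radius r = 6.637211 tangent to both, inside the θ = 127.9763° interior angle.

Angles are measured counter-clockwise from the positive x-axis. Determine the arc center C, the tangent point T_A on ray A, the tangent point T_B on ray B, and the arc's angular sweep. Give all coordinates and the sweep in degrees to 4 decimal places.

center=(-27.6627,24.3300) T_A=(-25.1122,30.4576) T_B=(-21.2631,26.0901) sweep=52.0237

bisector direction at 221.3902° = (-0.750224,-0.661184)
center distance |VC| = r/sin(θ/2) = 6.637211/sin(63.9881°) = 7.385319
C = V + |VC|·bis = (-27.6627,24.3300)
T_A = V + ((C−V)·d_A)·d_A = V + 3.2389·d_A = (-25.1122,30.4576)
T_B = V + ((C−V)·d_B)·d_B = V + 3.2389·d_B = (-21.2631,26.0901)
sweep = 180° − θ = 52.0237°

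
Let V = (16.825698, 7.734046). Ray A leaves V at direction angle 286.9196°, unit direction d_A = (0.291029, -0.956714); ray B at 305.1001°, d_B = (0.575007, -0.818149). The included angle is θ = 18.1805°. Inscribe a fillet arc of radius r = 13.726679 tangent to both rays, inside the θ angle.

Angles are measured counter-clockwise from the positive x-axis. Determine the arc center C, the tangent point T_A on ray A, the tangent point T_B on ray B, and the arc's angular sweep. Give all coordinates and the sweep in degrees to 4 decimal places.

bisector direction at 296.0099° = (0.438526,-0.898719)
center distance |VC| = r/sin(θ/2) = 13.726679/sin(9.0902°) = 86.883194
C = V + |VC|·bis = (54.9262,-70.3495)
T_A = V + ((C−V)·d_A)·d_A = V + 85.7920·d_A = (41.7937,-74.3444)
T_B = V + ((C−V)·d_B)·d_B = V + 85.7920·d_B = (66.1567,-62.4566)
sweep = 180° − θ = 161.8195°

center=(54.9262,-70.3495) T_A=(41.7937,-74.3444) T_B=(66.1567,-62.4566) sweep=161.8195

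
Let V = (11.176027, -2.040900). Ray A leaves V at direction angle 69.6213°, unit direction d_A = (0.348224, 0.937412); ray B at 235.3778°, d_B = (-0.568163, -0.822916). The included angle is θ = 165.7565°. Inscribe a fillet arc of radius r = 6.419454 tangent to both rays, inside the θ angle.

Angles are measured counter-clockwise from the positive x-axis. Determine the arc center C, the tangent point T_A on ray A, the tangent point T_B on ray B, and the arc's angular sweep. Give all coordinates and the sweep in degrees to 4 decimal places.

bisector direction at 152.4995° = (-0.887007,0.461756)
center distance |VC| = r/sin(θ/2) = 6.419454/sin(82.8782°) = 6.469366
C = V + |VC|·bis = (5.4377,0.9464)
T_A = V + ((C−V)·d_A)·d_A = V + 0.8021·d_A = (11.4553,-1.2890)
T_B = V + ((C−V)·d_B)·d_B = V + 0.8021·d_B = (10.7203,-2.7009)
sweep = 180° − θ = 14.2435°

center=(5.4377,0.9464) T_A=(11.4553,-1.2890) T_B=(10.7203,-2.7009) sweep=14.2435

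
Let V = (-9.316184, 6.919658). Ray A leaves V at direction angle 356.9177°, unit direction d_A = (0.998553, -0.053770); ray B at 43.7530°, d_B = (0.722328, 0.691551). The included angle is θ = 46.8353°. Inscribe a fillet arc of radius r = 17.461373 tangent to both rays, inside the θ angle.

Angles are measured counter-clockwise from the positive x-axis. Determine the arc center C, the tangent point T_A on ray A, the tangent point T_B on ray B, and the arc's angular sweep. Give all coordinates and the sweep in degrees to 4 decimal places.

bisector direction at 20.3354° = (0.937675,0.347514)
center distance |VC| = r/sin(θ/2) = 17.461373/sin(23.4176°) = 43.935655
C = V + |VC|·bis = (31.8812,22.1879)
T_A = V + ((C−V)·d_A)·d_A = V + 40.3168·d_A = (30.9423,4.7518)
T_B = V + ((C−V)·d_B)·d_B = V + 40.3168·d_B = (19.8057,34.8008)
sweep = 180° − θ = 133.1647°

center=(31.8812,22.1879) T_A=(30.9423,4.7518) T_B=(19.8057,34.8008) sweep=133.1647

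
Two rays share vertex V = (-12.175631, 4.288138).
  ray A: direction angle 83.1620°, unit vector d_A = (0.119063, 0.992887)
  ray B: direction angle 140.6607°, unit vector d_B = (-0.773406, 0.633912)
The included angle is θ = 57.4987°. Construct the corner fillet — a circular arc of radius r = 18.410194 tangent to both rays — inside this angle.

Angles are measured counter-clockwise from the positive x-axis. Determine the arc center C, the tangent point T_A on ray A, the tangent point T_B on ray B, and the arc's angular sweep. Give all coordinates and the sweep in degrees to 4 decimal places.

bisector direction at 111.9113° = (-0.373172,0.927762)
center distance |VC| = r/sin(θ/2) = 18.410194/sin(28.7493°) = 38.276517
C = V + |VC|·bis = (-26.4593,39.7996)
T_A = V + ((C−V)·d_A)·d_A = V + 33.5583·d_A = (-8.1801,37.6077)
T_B = V + ((C−V)·d_B)·d_B = V + 33.5583·d_B = (-38.1298,25.5611)
sweep = 180° − θ = 122.5013°

center=(-26.4593,39.7996) T_A=(-8.1801,37.6077) T_B=(-38.1298,25.5611) sweep=122.5013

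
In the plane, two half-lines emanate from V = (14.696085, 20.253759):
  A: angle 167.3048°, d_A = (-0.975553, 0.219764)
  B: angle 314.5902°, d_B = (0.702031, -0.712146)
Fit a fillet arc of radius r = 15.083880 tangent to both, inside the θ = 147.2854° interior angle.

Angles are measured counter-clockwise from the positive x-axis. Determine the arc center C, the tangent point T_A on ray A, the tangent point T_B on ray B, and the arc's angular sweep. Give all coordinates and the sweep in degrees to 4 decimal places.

center=(7.0622,6.5116) T_A=(10.3771,21.2267) T_B=(17.8041,17.1009) sweep=32.7146

bisector direction at 240.9475° = (-0.485611,-0.874175)
center distance |VC| = r/sin(θ/2) = 15.083880/sin(73.6427°) = 15.720168
C = V + |VC|·bis = (7.0622,6.5116)
T_A = V + ((C−V)·d_A)·d_A = V + 4.4272·d_A = (10.3771,21.2267)
T_B = V + ((C−V)·d_B)·d_B = V + 4.4272·d_B = (17.8041,17.1009)
sweep = 180° − θ = 32.7146°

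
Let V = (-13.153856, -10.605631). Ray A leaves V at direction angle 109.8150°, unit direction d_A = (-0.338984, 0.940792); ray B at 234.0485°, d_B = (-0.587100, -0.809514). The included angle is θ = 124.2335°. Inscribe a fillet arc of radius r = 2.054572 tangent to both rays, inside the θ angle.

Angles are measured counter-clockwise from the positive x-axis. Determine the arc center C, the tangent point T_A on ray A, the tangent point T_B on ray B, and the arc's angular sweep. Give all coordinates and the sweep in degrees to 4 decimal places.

center=(-15.4553,-10.2794) T_A=(-13.5224,-9.5829) T_B=(-13.7921,-11.4856) sweep=55.7665

bisector direction at 171.9317° = (-0.990102,0.140353)
center distance |VC| = r/sin(θ/2) = 2.054572/sin(62.1168°) = 2.324433
C = V + |VC|·bis = (-15.4553,-10.2794)
T_A = V + ((C−V)·d_A)·d_A = V + 1.0871·d_A = (-13.5224,-9.5829)
T_B = V + ((C−V)·d_B)·d_B = V + 1.0871·d_B = (-13.7921,-11.4856)
sweep = 180° − θ = 55.7665°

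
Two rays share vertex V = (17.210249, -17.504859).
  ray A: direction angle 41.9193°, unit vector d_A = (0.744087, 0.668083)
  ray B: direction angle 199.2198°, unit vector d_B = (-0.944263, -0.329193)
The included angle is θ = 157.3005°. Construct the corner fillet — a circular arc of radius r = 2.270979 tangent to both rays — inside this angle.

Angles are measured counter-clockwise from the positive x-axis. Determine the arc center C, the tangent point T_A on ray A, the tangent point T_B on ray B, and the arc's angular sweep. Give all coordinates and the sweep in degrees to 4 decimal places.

bisector direction at 120.5696° = (-0.508584,0.861012)
center distance |VC| = r/sin(θ/2) = 2.270979/sin(78.6502°) = 2.316276
C = V + |VC|·bis = (16.0322,-15.5105)
T_A = V + ((C−V)·d_A)·d_A = V + 0.4558·d_A = (17.5494,-17.2003)
T_B = V + ((C−V)·d_B)·d_B = V + 0.4558·d_B = (16.7798,-17.6549)
sweep = 180° − θ = 22.6995°

center=(16.0322,-15.5105) T_A=(17.5494,-17.2003) T_B=(16.7798,-17.6549) sweep=22.6995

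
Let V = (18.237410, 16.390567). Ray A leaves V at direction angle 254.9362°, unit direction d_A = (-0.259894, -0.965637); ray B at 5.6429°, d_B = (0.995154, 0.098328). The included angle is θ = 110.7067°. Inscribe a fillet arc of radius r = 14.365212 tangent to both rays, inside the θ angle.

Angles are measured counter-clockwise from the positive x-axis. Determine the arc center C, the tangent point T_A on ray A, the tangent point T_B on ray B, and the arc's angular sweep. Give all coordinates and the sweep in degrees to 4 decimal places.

center=(29.5290,3.0711) T_A=(15.6574,6.8045) T_B=(28.1165,17.3667) sweep=69.2933

bisector direction at 310.2895° = (0.646651,-0.762786)
center distance |VC| = r/sin(θ/2) = 14.365212/sin(55.3533°) = 17.461614
C = V + |VC|·bis = (29.5290,3.0711)
T_A = V + ((C−V)·d_A)·d_A = V + 9.9272·d_A = (15.6574,6.8045)
T_B = V + ((C−V)·d_B)·d_B = V + 9.9272·d_B = (28.1165,17.3667)
sweep = 180° − θ = 69.2933°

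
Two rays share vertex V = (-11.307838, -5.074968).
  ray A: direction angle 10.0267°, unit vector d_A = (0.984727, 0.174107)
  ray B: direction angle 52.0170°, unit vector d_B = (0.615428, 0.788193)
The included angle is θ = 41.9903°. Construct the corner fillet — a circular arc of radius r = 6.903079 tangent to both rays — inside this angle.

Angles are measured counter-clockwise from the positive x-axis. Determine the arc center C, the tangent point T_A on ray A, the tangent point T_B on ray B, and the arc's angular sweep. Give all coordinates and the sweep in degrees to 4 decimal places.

bisector direction at 31.0218° = (0.856971,0.515365)
center distance |VC| = r/sin(θ/2) = 6.903079/sin(20.9951°) = 19.266794
C = V + |VC|·bis = (5.2032,4.8545)
T_A = V + ((C−V)·d_A)·d_A = V + 17.9877·d_A = (6.4051,-1.9432)
T_B = V + ((C−V)·d_B)·d_B = V + 17.9877·d_B = (-0.2377,9.1028)
sweep = 180° − θ = 138.0097°

center=(5.2032,4.8545) T_A=(6.4051,-1.9432) T_B=(-0.2377,9.1028) sweep=138.0097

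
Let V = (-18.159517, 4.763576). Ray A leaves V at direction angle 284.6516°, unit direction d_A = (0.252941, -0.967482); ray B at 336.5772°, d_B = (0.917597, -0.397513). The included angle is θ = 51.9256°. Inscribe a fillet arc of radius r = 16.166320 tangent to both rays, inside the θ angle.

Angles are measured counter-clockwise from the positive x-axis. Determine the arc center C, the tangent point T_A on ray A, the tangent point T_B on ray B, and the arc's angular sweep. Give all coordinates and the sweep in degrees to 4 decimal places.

bisector direction at 310.6144° = (0.650965,-0.759108)
center distance |VC| = r/sin(θ/2) = 16.166320/sin(25.9628°) = 36.927322
C = V + |VC|·bis = (5.8789,-23.2682)
T_A = V + ((C−V)·d_A)·d_A = V + 33.2006·d_A = (-9.7617,-27.3574)
T_B = V + ((C−V)·d_B)·d_B = V + 33.2006·d_B = (12.3052,-8.4341)
sweep = 180° − θ = 128.0744°

center=(5.8789,-23.2682) T_A=(-9.7617,-27.3574) T_B=(12.3052,-8.4341) sweep=128.0744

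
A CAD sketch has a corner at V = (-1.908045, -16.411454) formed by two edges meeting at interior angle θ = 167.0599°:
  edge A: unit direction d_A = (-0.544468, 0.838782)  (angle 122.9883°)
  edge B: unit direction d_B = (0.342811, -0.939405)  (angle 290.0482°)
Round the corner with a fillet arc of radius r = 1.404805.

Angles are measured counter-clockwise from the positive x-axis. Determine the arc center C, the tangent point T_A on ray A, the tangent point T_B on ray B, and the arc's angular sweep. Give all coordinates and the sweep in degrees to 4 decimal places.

center=(-3.1731,-17.0427) T_A=(-1.9948,-16.2778) T_B=(-1.8534,-16.5611) sweep=12.9401

bisector direction at 206.5182° = (-0.894792,-0.446483)
center distance |VC| = r/sin(θ/2) = 1.404805/sin(83.5299°) = 1.413810
C = V + |VC|·bis = (-3.1731,-17.0427)
T_A = V + ((C−V)·d_A)·d_A = V + 0.1593·d_A = (-1.9948,-16.2778)
T_B = V + ((C−V)·d_B)·d_B = V + 0.1593·d_B = (-1.8534,-16.5611)
sweep = 180° − θ = 12.9401°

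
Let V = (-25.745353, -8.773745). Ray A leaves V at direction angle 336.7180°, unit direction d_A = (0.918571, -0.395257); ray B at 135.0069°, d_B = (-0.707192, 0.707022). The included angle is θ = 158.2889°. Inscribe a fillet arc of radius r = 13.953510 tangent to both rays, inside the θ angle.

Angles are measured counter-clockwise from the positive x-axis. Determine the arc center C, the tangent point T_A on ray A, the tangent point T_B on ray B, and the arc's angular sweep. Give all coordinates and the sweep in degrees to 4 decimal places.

bisector direction at 55.8625° = (0.561182,0.827693)
center distance |VC| = r/sin(θ/2) = 13.953510/sin(79.1445°) = 14.207756
C = V + |VC|·bis = (-17.7722,2.9859)
T_A = V + ((C−V)·d_A)·d_A = V + 2.6758·d_A = (-23.2874,-9.8314)
T_B = V + ((C−V)·d_B)·d_B = V + 2.6758·d_B = (-27.6377,-6.8819)
sweep = 180° − θ = 21.7111°

center=(-17.7722,2.9859) T_A=(-23.2874,-9.8314) T_B=(-27.6377,-6.8819) sweep=21.7111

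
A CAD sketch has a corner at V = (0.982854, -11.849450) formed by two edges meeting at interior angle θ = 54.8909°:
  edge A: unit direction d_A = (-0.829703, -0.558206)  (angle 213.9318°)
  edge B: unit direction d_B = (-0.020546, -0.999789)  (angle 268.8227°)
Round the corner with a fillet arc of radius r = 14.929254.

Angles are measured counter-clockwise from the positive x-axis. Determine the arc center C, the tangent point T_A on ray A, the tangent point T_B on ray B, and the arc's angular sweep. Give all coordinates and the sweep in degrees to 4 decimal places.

center=(-14.5339,-40.2823) T_A=(-22.8675,-27.8954) T_B=(0.3922,-40.5890) sweep=125.1091

bisector direction at 241.3773° = (-0.479040,-0.877793)
center distance |VC| = r/sin(θ/2) = 14.929254/sin(27.4455°) = 32.391251
C = V + |VC|·bis = (-14.5339,-40.2823)
T_A = V + ((C−V)·d_A)·d_A = V + 28.7456·d_A = (-22.8675,-27.8954)
T_B = V + ((C−V)·d_B)·d_B = V + 28.7456·d_B = (0.3922,-40.5890)
sweep = 180° − θ = 125.1091°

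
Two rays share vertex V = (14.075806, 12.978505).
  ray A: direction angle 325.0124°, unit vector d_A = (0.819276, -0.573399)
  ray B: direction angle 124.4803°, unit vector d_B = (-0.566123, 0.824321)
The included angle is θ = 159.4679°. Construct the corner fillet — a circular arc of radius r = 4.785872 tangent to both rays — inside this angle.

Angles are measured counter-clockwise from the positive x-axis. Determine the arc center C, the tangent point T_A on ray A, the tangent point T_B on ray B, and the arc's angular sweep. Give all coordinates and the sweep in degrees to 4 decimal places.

center=(17.5302,16.4024) T_A=(14.7860,12.4815) T_B=(13.5851,13.6930) sweep=20.5321

bisector direction at 44.7464° = (0.710230,0.703969)
center distance |VC| = r/sin(θ/2) = 4.785872/sin(79.7339°) = 4.863736
C = V + |VC|·bis = (17.5302,16.4024)
T_A = V + ((C−V)·d_A)·d_A = V + 0.8668·d_A = (14.7860,12.4815)
T_B = V + ((C−V)·d_B)·d_B = V + 0.8668·d_B = (13.5851,13.6930)
sweep = 180° − θ = 20.5321°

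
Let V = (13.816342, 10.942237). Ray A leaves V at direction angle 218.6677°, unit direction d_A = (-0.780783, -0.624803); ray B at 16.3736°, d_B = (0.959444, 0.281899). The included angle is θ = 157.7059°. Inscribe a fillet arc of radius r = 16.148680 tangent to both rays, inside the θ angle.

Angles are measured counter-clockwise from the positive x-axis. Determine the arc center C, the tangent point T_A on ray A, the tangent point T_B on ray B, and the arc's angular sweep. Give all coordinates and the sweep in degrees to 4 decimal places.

center=(21.4216,-3.6545) T_A=(11.3319,8.9541) T_B=(16.8693,11.8392) sweep=22.2941

bisector direction at 297.5206° = (0.462068,-0.886844)
center distance |VC| = r/sin(θ/2) = 16.148680/sin(78.8530°) = 16.459195
C = V + |VC|·bis = (21.4216,-3.6545)
T_A = V + ((C−V)·d_A)·d_A = V + 3.1820·d_A = (11.3319,8.9541)
T_B = V + ((C−V)·d_B)·d_B = V + 3.1820·d_B = (16.8693,11.8392)
sweep = 180° − θ = 22.2941°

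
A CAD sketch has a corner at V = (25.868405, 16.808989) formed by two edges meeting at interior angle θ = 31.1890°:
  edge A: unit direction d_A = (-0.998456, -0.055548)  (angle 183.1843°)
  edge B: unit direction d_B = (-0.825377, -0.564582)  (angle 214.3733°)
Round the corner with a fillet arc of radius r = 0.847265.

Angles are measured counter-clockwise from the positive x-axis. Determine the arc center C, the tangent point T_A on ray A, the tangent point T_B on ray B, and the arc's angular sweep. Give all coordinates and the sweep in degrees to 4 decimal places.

bisector direction at 198.7788° = (-0.946768,-0.321915)
center distance |VC| = r/sin(θ/2) = 0.847265/sin(15.5945°) = 3.151707
C = V + |VC|·bis = (22.8845,15.7944)
T_A = V + ((C−V)·d_A)·d_A = V + 3.0357·d_A = (22.8374,16.6404)
T_B = V + ((C−V)·d_B)·d_B = V + 3.0357·d_B = (23.3628,15.0951)
sweep = 180° − θ = 148.8110°

center=(22.8845,15.7944) T_A=(22.8374,16.6404) T_B=(23.3628,15.0951) sweep=148.8110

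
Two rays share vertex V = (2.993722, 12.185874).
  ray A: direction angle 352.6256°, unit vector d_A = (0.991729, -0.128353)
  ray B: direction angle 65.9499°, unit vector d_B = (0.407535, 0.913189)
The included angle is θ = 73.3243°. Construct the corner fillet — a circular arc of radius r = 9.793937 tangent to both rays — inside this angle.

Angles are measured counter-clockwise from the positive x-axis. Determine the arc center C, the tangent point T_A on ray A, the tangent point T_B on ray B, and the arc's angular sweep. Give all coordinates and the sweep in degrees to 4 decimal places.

bisector direction at 29.2878° = (0.872174,0.489196)
center distance |VC| = r/sin(θ/2) = 9.793937/sin(36.6621°) = 16.402635
C = V + |VC|·bis = (17.2997,20.2100)
T_A = V + ((C−V)·d_A)·d_A = V + 13.1577·d_A = (16.0426,10.4970)
T_B = V + ((C−V)·d_B)·d_B = V + 13.1577·d_B = (8.3560,24.2014)
sweep = 180° − θ = 106.6757°

center=(17.2997,20.2100) T_A=(16.0426,10.4970) T_B=(8.3560,24.2014) sweep=106.6757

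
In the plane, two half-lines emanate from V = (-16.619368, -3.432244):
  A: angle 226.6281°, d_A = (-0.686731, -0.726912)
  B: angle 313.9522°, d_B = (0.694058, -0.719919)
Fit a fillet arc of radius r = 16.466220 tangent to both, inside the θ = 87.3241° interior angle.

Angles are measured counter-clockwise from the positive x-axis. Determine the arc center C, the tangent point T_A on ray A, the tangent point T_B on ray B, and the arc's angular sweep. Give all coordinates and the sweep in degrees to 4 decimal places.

bisector direction at 270.2902° = (0.005064,-0.999987)
center distance |VC| = r/sin(θ/2) = 16.466220/sin(43.6621°) = 23.850143
C = V + |VC|·bis = (-16.4986,-27.2821)
T_A = V + ((C−V)·d_A)·d_A = V + 17.2538·d_A = (-28.4681,-15.9742)
T_B = V + ((C−V)·d_B)·d_B = V + 17.2538·d_B = (-4.6442,-15.8536)
sweep = 180° − θ = 92.6759°

center=(-16.4986,-27.2821) T_A=(-28.4681,-15.9742) T_B=(-4.6442,-15.8536) sweep=92.6759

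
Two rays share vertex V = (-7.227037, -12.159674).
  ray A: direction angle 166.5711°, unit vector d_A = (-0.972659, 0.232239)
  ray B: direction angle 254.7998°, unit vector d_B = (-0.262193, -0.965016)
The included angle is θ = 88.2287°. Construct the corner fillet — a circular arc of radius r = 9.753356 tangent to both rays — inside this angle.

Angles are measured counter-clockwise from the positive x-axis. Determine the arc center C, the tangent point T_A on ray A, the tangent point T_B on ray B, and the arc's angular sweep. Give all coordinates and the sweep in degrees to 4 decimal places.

bisector direction at 210.6855° = (-0.859982,-0.510325)
center distance |VC| = r/sin(θ/2) = 9.753356/sin(44.1144°) = 14.011578
C = V + |VC|·bis = (-19.2767,-19.3101)
T_A = V + ((C−V)·d_A)·d_A = V + 10.0596·d_A = (-17.0116,-9.8234)
T_B = V + ((C−V)·d_B)·d_B = V + 10.0596·d_B = (-9.8646,-21.8674)
sweep = 180° − θ = 91.7713°

center=(-19.2767,-19.3101) T_A=(-17.0116,-9.8234) T_B=(-9.8646,-21.8674) sweep=91.7713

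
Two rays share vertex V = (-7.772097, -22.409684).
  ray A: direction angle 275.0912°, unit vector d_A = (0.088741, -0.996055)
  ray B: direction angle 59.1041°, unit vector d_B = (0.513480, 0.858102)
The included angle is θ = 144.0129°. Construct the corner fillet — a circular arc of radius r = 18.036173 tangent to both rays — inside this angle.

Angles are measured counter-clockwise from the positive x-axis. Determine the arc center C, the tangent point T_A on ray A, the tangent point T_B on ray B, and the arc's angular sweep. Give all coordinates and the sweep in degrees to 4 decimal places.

center=(10.7128,-26.6441) T_A=(-7.2522,-28.2446) T_B=(-4.7641,-17.3829) sweep=35.9871

bisector direction at 347.0976° = (0.974752,-0.223290)
center distance |VC| = r/sin(θ/2) = 18.036173/sin(72.0065°) = 18.963661
C = V + |VC|·bis = (10.7128,-26.6441)
T_A = V + ((C−V)·d_A)·d_A = V + 5.8581·d_A = (-7.2522,-28.2446)
T_B = V + ((C−V)·d_B)·d_B = V + 5.8581·d_B = (-4.7641,-17.3829)
sweep = 180° − θ = 35.9871°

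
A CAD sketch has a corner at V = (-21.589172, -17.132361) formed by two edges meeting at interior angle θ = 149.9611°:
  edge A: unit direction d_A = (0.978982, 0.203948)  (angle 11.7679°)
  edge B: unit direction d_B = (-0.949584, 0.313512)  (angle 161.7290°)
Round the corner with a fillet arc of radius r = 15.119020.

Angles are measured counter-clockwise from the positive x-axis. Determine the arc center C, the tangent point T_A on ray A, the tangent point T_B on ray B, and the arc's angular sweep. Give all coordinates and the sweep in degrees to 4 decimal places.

bisector direction at 86.7484° = (0.056720,0.998390)
center distance |VC| = r/sin(θ/2) = 15.119020/sin(74.9805°) = 15.653786
C = V + |VC|·bis = (-20.7013,-1.5038)
T_A = V + ((C−V)·d_A)·d_A = V + 4.0566·d_A = (-17.6178,-16.3050)
T_B = V + ((C−V)·d_B)·d_B = V + 4.0566·d_B = (-25.4413,-15.8606)
sweep = 180° − θ = 30.0389°

center=(-20.7013,-1.5038) T_A=(-17.6178,-16.3050) T_B=(-25.4413,-15.8606) sweep=30.0389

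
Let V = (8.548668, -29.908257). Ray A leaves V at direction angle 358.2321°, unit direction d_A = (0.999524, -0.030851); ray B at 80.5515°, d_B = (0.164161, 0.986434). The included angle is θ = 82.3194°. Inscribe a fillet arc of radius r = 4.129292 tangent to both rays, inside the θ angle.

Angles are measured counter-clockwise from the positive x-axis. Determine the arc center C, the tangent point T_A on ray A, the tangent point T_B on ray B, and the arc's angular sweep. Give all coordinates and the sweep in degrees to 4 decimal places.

bisector direction at 39.3918° = (0.772824,0.634620)
center distance |VC| = r/sin(θ/2) = 4.129292/sin(41.1597°) = 6.273993
C = V + |VC|·bis = (13.3974,-25.9267)
T_A = V + ((C−V)·d_A)·d_A = V + 4.7236·d_A = (13.2700,-30.0540)
T_B = V + ((C−V)·d_B)·d_B = V + 4.7236·d_B = (9.3241,-25.2488)
sweep = 180° − θ = 97.6806°

center=(13.3974,-25.9267) T_A=(13.2700,-30.0540) T_B=(9.3241,-25.2488) sweep=97.6806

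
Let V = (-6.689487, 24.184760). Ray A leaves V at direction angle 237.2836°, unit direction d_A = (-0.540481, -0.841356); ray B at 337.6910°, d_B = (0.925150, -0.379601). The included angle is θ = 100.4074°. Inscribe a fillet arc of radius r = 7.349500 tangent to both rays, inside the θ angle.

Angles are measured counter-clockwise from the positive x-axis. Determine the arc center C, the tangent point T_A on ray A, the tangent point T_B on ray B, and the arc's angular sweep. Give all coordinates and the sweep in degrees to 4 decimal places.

center=(-3.8151,15.0612) T_A=(-9.9986,19.0335) T_B=(-1.0252,21.8606) sweep=79.5926

bisector direction at 287.4873° = (0.300494,-0.953784)
center distance |VC| = r/sin(θ/2) = 7.349500/sin(50.2037°) = 9.565615
C = V + |VC|·bis = (-3.8151,15.0612)
T_A = V + ((C−V)·d_A)·d_A = V + 6.1226·d_A = (-9.9986,19.0335)
T_B = V + ((C−V)·d_B)·d_B = V + 6.1226·d_B = (-1.0252,21.8606)
sweep = 180° − θ = 79.5926°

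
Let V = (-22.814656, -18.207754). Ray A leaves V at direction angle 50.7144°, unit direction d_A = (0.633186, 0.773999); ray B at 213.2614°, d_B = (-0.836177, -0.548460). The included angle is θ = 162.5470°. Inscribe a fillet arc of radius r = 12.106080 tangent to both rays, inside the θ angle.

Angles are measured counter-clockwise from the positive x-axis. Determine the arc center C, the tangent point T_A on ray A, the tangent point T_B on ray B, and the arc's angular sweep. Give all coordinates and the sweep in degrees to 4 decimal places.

center=(-31.0082,-9.1041) T_A=(-21.6381,-16.7695) T_B=(-24.3685,-19.2269) sweep=17.4530

bisector direction at 131.9879° = (-0.668974,0.743286)
center distance |VC| = r/sin(θ/2) = 12.106080/sin(81.2735°) = 12.247863
C = V + |VC|·bis = (-31.0082,-9.1041)
T_A = V + ((C−V)·d_A)·d_A = V + 1.8582·d_A = (-21.6381,-16.7695)
T_B = V + ((C−V)·d_B)·d_B = V + 1.8582·d_B = (-24.3685,-19.2269)
sweep = 180° − θ = 17.4530°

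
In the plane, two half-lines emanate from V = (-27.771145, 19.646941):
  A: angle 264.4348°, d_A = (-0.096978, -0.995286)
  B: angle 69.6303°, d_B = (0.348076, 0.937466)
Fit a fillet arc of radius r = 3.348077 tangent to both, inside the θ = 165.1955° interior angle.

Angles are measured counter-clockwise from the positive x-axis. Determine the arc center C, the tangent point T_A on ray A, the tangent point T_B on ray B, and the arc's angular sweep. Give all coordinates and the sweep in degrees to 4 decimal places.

center=(-24.4810,18.8893) T_A=(-27.8133,19.2140) T_B=(-27.6197,20.0547) sweep=14.8045

bisector direction at 347.0326° = (0.974498,-0.224397)
center distance |VC| = r/sin(θ/2) = 3.348077/sin(82.5978°) = 3.376214
C = V + |VC|·bis = (-24.4810,18.8893)
T_A = V + ((C−V)·d_A)·d_A = V + 0.4350·d_A = (-27.8133,19.2140)
T_B = V + ((C−V)·d_B)·d_B = V + 0.4350·d_B = (-27.6197,20.0547)
sweep = 180° − θ = 14.8045°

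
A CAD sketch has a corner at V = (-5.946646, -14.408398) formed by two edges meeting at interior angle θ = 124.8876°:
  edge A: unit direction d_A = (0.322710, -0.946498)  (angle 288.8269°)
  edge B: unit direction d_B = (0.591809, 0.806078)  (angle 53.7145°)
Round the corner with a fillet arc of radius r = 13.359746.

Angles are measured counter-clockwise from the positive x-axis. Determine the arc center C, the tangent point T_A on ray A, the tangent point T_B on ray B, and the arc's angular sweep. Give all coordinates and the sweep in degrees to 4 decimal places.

center=(8.9480,-16.6954) T_A=(-3.6969,-21.0067) T_B=(-1.8210,-8.7890) sweep=55.1124

bisector direction at 351.2707° = (0.988416,-0.151766)
center distance |VC| = r/sin(θ/2) = 13.359746/sin(62.4438°) = 15.069238
C = V + |VC|·bis = (8.9480,-16.6954)
T_A = V + ((C−V)·d_A)·d_A = V + 6.9713·d_A = (-3.6969,-21.0067)
T_B = V + ((C−V)·d_B)·d_B = V + 6.9713·d_B = (-1.8210,-8.7890)
sweep = 180° − θ = 55.1124°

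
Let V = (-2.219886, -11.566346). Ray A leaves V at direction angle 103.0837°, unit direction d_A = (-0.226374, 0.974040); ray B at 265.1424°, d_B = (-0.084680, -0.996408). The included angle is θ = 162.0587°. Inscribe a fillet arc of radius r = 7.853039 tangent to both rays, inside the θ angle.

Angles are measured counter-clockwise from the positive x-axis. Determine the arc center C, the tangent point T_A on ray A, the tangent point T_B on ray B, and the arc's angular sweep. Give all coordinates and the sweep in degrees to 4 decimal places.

center=(-10.1497,-12.1366) T_A=(-2.5005,-10.3589) T_B=(-2.3249,-12.8016) sweep=17.9413

bisector direction at 184.1130° = (-0.997424,-0.071725)
center distance |VC| = r/sin(θ/2) = 7.853039/sin(81.0293°) = 7.950284
C = V + |VC|·bis = (-10.1497,-12.1366)
T_A = V + ((C−V)·d_A)·d_A = V + 1.2397·d_A = (-2.5005,-10.3589)
T_B = V + ((C−V)·d_B)·d_B = V + 1.2397·d_B = (-2.3249,-12.8016)
sweep = 180° − θ = 17.9413°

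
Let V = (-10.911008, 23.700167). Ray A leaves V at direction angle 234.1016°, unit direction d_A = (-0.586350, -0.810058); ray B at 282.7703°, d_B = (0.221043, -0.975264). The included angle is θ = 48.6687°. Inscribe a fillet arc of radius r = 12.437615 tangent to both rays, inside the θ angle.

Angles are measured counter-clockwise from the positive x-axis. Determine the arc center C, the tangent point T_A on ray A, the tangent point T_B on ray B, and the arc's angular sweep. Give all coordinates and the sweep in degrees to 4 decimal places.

bisector direction at 258.4360° = (-0.200463,-0.979701)
center distance |VC| = r/sin(θ/2) = 12.437615/sin(24.3344°) = 30.183940
C = V + |VC|·bis = (-16.9618,-5.8711)
T_A = V + ((C−V)·d_A)·d_A = V + 27.5023·d_A = (-27.0370,1.4217)
T_B = V + ((C−V)·d_B)·d_B = V + 27.5023·d_B = (-4.8318,-3.1218)
sweep = 180° − θ = 131.3313°

center=(-16.9618,-5.8711) T_A=(-27.0370,1.4217) T_B=(-4.8318,-3.1218) sweep=131.3313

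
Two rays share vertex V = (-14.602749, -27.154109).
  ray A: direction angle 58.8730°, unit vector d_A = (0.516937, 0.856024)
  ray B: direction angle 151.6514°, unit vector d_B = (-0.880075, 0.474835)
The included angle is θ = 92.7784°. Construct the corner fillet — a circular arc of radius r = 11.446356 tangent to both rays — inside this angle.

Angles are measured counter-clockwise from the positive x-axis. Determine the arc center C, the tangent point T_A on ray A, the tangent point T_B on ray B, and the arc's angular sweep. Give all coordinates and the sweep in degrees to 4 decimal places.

center=(-18.7642,-11.9027) T_A=(-8.9659,-17.8197) T_B=(-24.1994,-21.9764) sweep=87.2216

bisector direction at 105.2622° = (-0.263237,0.964731)
center distance |VC| = r/sin(θ/2) = 11.446356/sin(46.3892°) = 15.808970
C = V + |VC|·bis = (-18.7642,-11.9027)
T_A = V + ((C−V)·d_A)·d_A = V + 10.9043·d_A = (-8.9659,-17.8197)
T_B = V + ((C−V)·d_B)·d_B = V + 10.9043·d_B = (-24.1994,-21.9764)
sweep = 180° − θ = 87.2216°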